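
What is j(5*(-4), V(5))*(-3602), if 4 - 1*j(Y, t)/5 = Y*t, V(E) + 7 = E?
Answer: 648360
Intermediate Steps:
V(E) = -7 + E
j(Y, t) = 20 - 5*Y*t
j(5*(-4), V(5))*(-3602) = (20 - 5*5*(-4)*(-7 + 5))*(-3602) = (20 - 5*(-20)*(-2))*(-3602) = (20 - 200)*(-3602) = -180*(-3602) = 648360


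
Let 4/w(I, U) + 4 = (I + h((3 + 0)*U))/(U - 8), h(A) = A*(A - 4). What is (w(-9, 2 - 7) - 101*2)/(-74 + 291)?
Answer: -16577/17794 ≈ -0.93161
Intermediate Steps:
h(A) = A*(-4 + A)
w(I, U) = 4/(-4 + (I + 3*U*(-4 + 3*U))/(-8 + U)) (w(I, U) = 4/(-4 + (I + ((3 + 0)*U)*(-4 + (3 + 0)*U))/(U - 8)) = 4/(-4 + (I + (3*U)*(-4 + 3*U))/(-8 + U)) = 4/(-4 + (I + 3*U*(-4 + 3*U))/(-8 + U)))
(w(-9, 2 - 7) - 101*2)/(-74 + 291) = (4*(-8 + (2 - 7))/(32 - 9 - 16*(2 - 7) + 9*(2 - 7)²) - 101*2)/(-74 + 291) = (4*(-8 - 5)/(32 - 9 - 16*(-5) + 9*(-5)²) - 202)/217 = (4*(-13)/(32 - 9 + 80 + 9*25) - 202)*(1/217) = (4*(-13)/(32 - 9 + 80 + 225) - 202)*(1/217) = (4*(-13)/328 - 202)*(1/217) = (4*(1/328)*(-13) - 202)*(1/217) = (-13/82 - 202)*(1/217) = -16577/82*1/217 = -16577/17794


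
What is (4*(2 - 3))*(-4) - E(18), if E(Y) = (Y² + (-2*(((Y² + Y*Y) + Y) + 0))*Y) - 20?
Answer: 23688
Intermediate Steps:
E(Y) = -20 + Y² + Y*(-4*Y² - 2*Y) (E(Y) = (Y² + (-2*(((Y² + Y²) + Y) + 0))*Y) - 20 = (Y² + (-2*((2*Y² + Y) + 0))*Y) - 20 = (Y² + (-2*((Y + 2*Y²) + 0))*Y) - 20 = (Y² + (-2*(Y + 2*Y²))*Y) - 20 = (Y² + (-4*Y² - 2*Y)*Y) - 20 = (Y² + Y*(-4*Y² - 2*Y)) - 20 = -20 + Y² + Y*(-4*Y² - 2*Y))
(4*(2 - 3))*(-4) - E(18) = (4*(2 - 3))*(-4) - (-20 - 1*18² - 4*18³) = (4*(-1))*(-4) - (-20 - 1*324 - 4*5832) = -4*(-4) - (-20 - 324 - 23328) = 16 - 1*(-23672) = 16 + 23672 = 23688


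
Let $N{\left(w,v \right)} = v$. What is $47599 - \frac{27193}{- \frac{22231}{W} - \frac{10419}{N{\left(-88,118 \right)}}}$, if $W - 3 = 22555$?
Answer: $\frac{2846131681208}{59413765} \approx 47904.0$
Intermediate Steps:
$W = 22558$ ($W = 3 + 22555 = 22558$)
$47599 - \frac{27193}{- \frac{22231}{W} - \frac{10419}{N{\left(-88,118 \right)}}} = 47599 - \frac{27193}{- \frac{22231}{22558} - \frac{10419}{118}} = 47599 - \frac{27193}{- \frac{59413765}{665461}} = 47599 - 27193 \left(- \frac{665461}{59413765}\right) = 47599 - - \frac{18095880973}{59413765} = 47599 + \frac{18095880973}{59413765} = \frac{2846131681208}{59413765}$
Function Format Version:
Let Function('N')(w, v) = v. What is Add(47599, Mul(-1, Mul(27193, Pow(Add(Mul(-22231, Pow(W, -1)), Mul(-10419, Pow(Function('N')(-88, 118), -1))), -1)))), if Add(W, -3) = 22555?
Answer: Rational(2846131681208, 59413765) ≈ 47904.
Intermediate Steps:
W = 22558 (W = Add(3, 22555) = 22558)
Add(47599, Mul(-1, Mul(27193, Pow(Add(Mul(-22231, Pow(W, -1)), Mul(-10419, Pow(Function('N')(-88, 118), -1))), -1)))) = Add(47599, Mul(-1, Mul(27193, Pow(Add(Mul(-22231, Pow(22558, -1)), Mul(-10419, Pow(118, -1))), -1)))) = Add(47599, Mul(-1, Mul(27193, Pow(Add(Mul(-22231, Rational(1, 22558)), Mul(-10419, Rational(1, 118))), -1)))) = Add(47599, Mul(-1, Mul(27193, Pow(Add(Rational(-22231, 22558), Rational(-10419, 118)), -1)))) = Add(47599, Mul(-1, Mul(27193, Pow(Rational(-59413765, 665461), -1)))) = Add(47599, Mul(-1, Mul(27193, Rational(-665461, 59413765)))) = Add(47599, Mul(-1, Rational(-18095880973, 59413765))) = Add(47599, Rational(18095880973, 59413765)) = Rational(2846131681208, 59413765)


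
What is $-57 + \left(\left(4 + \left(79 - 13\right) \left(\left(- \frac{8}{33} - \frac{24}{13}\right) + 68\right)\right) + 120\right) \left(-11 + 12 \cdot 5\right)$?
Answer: $\frac{2849295}{13} \approx 2.1918 \cdot 10^{5}$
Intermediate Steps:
$-57 + \left(\left(4 + \left(79 - 13\right) \left(\left(- \frac{8}{33} - \frac{24}{13}\right) + 68\right)\right) + 120\right) \left(-11 + 12 \cdot 5\right) = -57 + \left(\left(4 + 66 \left(\left(\left(-8\right) \frac{1}{33} - \frac{24}{13}\right) + 68\right)\right) + 120\right) \left(-11 + 60\right) = -57 + \left(\left(4 + 66 \left(\left(- \frac{8}{33} - \frac{24}{13}\right) + 68\right)\right) + 120\right) 49 = -57 + \left(\left(4 + 66 \left(- \frac{896}{429} + 68\right)\right) + 120\right) 49 = -57 + \left(\left(4 + 66 \cdot \frac{28276}{429}\right) + 120\right) 49 = -57 + \left(\left(4 + \frac{56552}{13}\right) + 120\right) 49 = -57 + \left(\frac{56604}{13} + 120\right) 49 = -57 + \frac{58164}{13} \cdot 49 = -57 + \frac{2850036}{13} = \frac{2849295}{13}$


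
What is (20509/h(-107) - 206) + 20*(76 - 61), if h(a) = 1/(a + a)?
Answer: -4388832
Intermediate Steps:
h(a) = 1/(2*a)
(20509/h(-107) - 206) + 20*(76 - 61) = (20509/(((1/2)/(-107))) - 206) + 20*(76 - 61) = (20509/(((1/2)*(-1/107))) - 206) + 20*15 = (20509/(-1/214) - 206) + 300 = (20509*(-214) - 206) + 300 = (-4388926 - 206) + 300 = -4389132 + 300 = -4388832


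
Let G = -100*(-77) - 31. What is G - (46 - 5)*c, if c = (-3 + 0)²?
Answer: 7300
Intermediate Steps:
G = 7669 (G = 7700 - 31 = 7669)
c = 9 (c = (-3)² = 9)
G - (46 - 5)*c = 7669 - (46 - 5)*9 = 7669 - 41*9 = 7669 - 1*369 = 7669 - 369 = 7300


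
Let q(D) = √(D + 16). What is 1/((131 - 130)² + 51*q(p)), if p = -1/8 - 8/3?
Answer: -8/274831 + 34*√1902/274831 ≈ 0.0053662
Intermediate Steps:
p = -67/24 (p = -1*⅛ - 8*⅓ = -⅛ - 8/3 = -67/24 ≈ -2.7917)
q(D) = √(16 + D)
1/((131 - 130)² + 51*q(p)) = 1/((131 - 130)² + 51*√(16 - 67/24)) = 1/(1² + 51*√(317/24)) = 1/(1 + 51*(√1902/12)) = 1/(1 + 17*√1902/4)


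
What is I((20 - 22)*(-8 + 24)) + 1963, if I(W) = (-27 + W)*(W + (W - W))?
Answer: 3851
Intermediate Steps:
I(W) = W*(-27 + W) (I(W) = (-27 + W)*(W + 0) = (-27 + W)*W = W*(-27 + W))
I((20 - 22)*(-8 + 24)) + 1963 = ((20 - 22)*(-8 + 24))*(-27 + (20 - 22)*(-8 + 24)) + 1963 = (-2*16)*(-27 - 2*16) + 1963 = -32*(-27 - 32) + 1963 = -32*(-59) + 1963 = 1888 + 1963 = 3851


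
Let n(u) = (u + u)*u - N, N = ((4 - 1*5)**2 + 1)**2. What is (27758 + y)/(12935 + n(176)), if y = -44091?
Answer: -16333/74883 ≈ -0.21811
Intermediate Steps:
N = 4 (N = ((4 - 5)**2 + 1)**2 = ((-1)**2 + 1)**2 = (1 + 1)**2 = 2**2 = 4)
n(u) = -4 + 2*u**2 (n(u) = (u + u)*u - 1*4 = (2*u)*u - 4 = 2*u**2 - 4 = -4 + 2*u**2)
(27758 + y)/(12935 + n(176)) = (27758 - 44091)/(12935 + (-4 + 2*176**2)) = -16333/(12935 + (-4 + 2*30976)) = -16333/(12935 + (-4 + 61952)) = -16333/(12935 + 61948) = -16333/74883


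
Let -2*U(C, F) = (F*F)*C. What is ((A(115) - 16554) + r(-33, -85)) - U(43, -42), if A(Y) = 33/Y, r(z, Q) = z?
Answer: 2454018/115 ≈ 21339.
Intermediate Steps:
U(C, F) = -C*F²/2 (U(C, F) = -F*F*C/2 = -F²*C/2 = -C*F²/2)
((A(115) - 16554) + r(-33, -85)) - U(43, -42) = ((33/115 - 16554) - 33) - (-1)*43*(-42)²/2 = ((33*(1/115) - 16554) - 33) - (-1)*43*1764/2 = ((33/115 - 16554) - 33) - 1*(-37926) = (-1903677/115 - 33) + 37926 = -1907472/115 + 37926 = 2454018/115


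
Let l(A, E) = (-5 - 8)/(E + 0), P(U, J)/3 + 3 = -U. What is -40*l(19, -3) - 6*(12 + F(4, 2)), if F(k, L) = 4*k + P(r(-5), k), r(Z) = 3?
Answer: -700/3 ≈ -233.33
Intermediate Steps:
P(U, J) = -9 - 3*U (P(U, J) = -9 + 3*(-U) = -9 - 3*U)
F(k, L) = -18 + 4*k (F(k, L) = 4*k + (-9 - 3*3) = 4*k + (-9 - 9) = 4*k - 18 = -18 + 4*k)
l(A, E) = -13/E
-40*l(19, -3) - 6*(12 + F(4, 2)) = -(-520)/(-3) - 6*(12 + (-18 + 4*4)) = -(-520)*(-1)/3 - 6*(12 + (-18 + 16)) = -40*13/3 - 6*(12 - 2) = -520/3 - 6*10 = -520/3 - 60 = -700/3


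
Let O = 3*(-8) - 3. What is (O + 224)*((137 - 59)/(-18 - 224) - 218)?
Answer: -5204149/121 ≈ -43010.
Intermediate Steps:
O = -27 (O = -24 - 3 = -27)
(O + 224)*((137 - 59)/(-18 - 224) - 218) = (-27 + 224)*((137 - 59)/(-18 - 224) - 218) = 197*(78/(-242) - 218) = 197*(78*(-1/242) - 218) = 197*(-39/121 - 218) = 197*(-26417/121) = -5204149/121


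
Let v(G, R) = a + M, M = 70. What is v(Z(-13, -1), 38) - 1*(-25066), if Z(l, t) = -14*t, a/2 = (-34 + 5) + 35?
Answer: 25148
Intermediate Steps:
a = 12 (a = 2*((-34 + 5) + 35) = 2*(-29 + 35) = 2*6 = 12)
v(G, R) = 82 (v(G, R) = 12 + 70 = 82)
v(Z(-13, -1), 38) - 1*(-25066) = 82 - 1*(-25066) = 82 + 25066 = 25148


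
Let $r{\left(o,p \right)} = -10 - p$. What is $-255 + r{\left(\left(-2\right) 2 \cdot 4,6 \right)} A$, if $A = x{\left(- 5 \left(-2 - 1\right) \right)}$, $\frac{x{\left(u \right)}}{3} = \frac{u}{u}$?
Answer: $-303$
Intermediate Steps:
$x{\left(u \right)} = 3$ ($x{\left(u \right)} = 3 \frac{u}{u} = 3 \cdot 1 = 3$)
$A = 3$
$-255 + r{\left(\left(-2\right) 2 \cdot 4,6 \right)} A = -255 + \left(-10 - 6\right) 3 = -255 - 48 = -303$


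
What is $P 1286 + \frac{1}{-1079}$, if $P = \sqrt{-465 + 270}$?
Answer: $- \frac{1}{1079} + 1286 i \sqrt{195} \approx -0.00092678 + 17958.0 i$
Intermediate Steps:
$P = i \sqrt{195}$ ($P = \sqrt{-195} = i \sqrt{195} \approx 13.964 i$)
$P 1286 + \frac{1}{-1079} = i \sqrt{195} \cdot 1286 + \frac{1}{-1079} = 1286 i \sqrt{195} - \frac{1}{1079} = - \frac{1}{1079} + 1286 i \sqrt{195}$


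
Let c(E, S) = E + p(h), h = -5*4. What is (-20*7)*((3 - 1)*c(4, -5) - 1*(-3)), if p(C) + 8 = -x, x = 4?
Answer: 1820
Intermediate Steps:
h = -20
p(C) = -12 (p(C) = -8 - 1*4 = -8 - 4 = -12)
c(E, S) = -12 + E (c(E, S) = E - 12 = -12 + E)
(-20*7)*((3 - 1)*c(4, -5) - 1*(-3)) = (-20*7)*((3 - 1)*(-12 + 4) - 1*(-3)) = -140*(2*(-8) + 3) = -140*(-16 + 3) = -140*(-13) = 1820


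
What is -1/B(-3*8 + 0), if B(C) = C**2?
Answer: -1/576 ≈ -0.0017361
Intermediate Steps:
-1/B(-3*8 + 0) = -1/((-3*8 + 0)**2) = -1/((-24 + 0)**2) = -1/((-24)**2) = -1/576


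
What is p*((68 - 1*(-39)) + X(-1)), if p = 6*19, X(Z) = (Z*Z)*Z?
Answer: 12084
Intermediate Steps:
X(Z) = Z³ (X(Z) = Z²*Z = Z³)
p = 114
p*((68 - 1*(-39)) + X(-1)) = 114*((68 - 1*(-39)) + (-1)³) = 114*((68 + 39) - 1) = 114*(107 - 1) = 114*106 = 12084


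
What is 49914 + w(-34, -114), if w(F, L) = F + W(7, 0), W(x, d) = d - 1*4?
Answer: 49876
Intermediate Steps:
W(x, d) = -4 + d (W(x, d) = d - 4 = -4 + d)
w(F, L) = -4 + F (w(F, L) = F + (-4 + 0) = F - 4 = -4 + F)
49914 + w(-34, -114) = 49914 + (-4 - 34) = 49914 - 38 = 49876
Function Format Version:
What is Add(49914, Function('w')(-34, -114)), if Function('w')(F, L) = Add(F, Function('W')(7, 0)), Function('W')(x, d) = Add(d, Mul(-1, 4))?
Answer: 49876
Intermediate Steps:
Function('W')(x, d) = Add(-4, d) (Function('W')(x, d) = Add(d, -4) = Add(-4, d))
Function('w')(F, L) = Add(-4, F) (Function('w')(F, L) = Add(F, Add(-4, 0)) = Add(F, -4) = Add(-4, F))
Add(49914, Function('w')(-34, -114)) = Add(49914, Add(-4, -34)) = Add(49914, -38) = 49876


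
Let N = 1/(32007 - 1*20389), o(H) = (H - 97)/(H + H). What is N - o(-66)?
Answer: -946801/766788 ≈ -1.2348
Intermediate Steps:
o(H) = (-97 + H)/(2*H) (o(H) = (-97 + H)/((2*H)) = (-97 + H)*(1/(2*H)) = (-97 + H)/(2*H))
N = 1/11618 (N = 1/(32007 - 20389) = 1/11618 ≈ 8.6073e-5)
N - o(-66) = 1/11618 - (-97 - 66)/(2*(-66)) = 1/11618 - (-1)*(-163)/(2*66) = 1/11618 - 1*163/132 = 1/11618 - 163/132 = -946801/766788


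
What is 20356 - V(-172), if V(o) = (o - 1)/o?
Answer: 3501059/172 ≈ 20355.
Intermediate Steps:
V(o) = (-1 + o)/o
20356 - V(-172) = 20356 - (-1 - 172)/(-172) = 20356 - (-1)*(-173)/172 = 20356 - 1*173/172 = 20356 - 173/172 = 3501059/172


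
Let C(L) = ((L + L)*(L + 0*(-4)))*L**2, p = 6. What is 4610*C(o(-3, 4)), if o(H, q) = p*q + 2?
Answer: 4213318720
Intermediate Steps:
o(H, q) = 2 + 6*q (o(H, q) = 6*q + 2 = 2 + 6*q)
C(L) = 2*L**4 (C(L) = ((2*L)*(L + 0))*L**2 = ((2*L)*L)*L**2 = (2*L**2)*L**2 = 2*L**4)
4610*C(o(-3, 4)) = 4610*(2*(2 + 6*4)**4) = 4610*(2*(2 + 24)**4) = 4610*(2*26**4) = 4610*(2*456976) = 4610*913952 = 4213318720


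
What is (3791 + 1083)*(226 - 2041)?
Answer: -8846310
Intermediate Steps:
(3791 + 1083)*(226 - 2041) = 4874*(-1815) = -8846310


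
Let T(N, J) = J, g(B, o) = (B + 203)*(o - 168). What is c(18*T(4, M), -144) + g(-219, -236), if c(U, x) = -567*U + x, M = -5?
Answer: 57350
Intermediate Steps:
g(B, o) = (-168 + o)*(203 + B) (g(B, o) = (203 + B)*(-168 + o) = (-168 + o)*(203 + B))
c(U, x) = x - 567*U
c(18*T(4, M), -144) + g(-219, -236) = (-144 - 10206*(-5)) + (-34104 - 168*(-219) + 203*(-236) - 219*(-236)) = (-144 - 567*(-90)) + (-34104 + 36792 - 47908 + 51684) = (-144 + 51030) + 6464 = 50886 + 6464 = 57350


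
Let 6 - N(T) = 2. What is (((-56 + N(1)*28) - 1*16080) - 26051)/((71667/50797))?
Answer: -237475975/7963 ≈ -29822.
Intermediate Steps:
N(T) = 4 (N(T) = 6 - 1*2 = 6 - 2 = 4)
(((-56 + N(1)*28) - 1*16080) - 26051)/((71667/50797)) = (((-56 + 4*28) - 1*16080) - 26051)/((71667/50797)) = (((-56 + 112) - 16080) - 26051)/((71667*(1/50797))) = ((56 - 16080) - 26051)/(71667/50797) = (-16024 - 26051)*(50797/71667) = -42075*50797/71667 = -237475975/7963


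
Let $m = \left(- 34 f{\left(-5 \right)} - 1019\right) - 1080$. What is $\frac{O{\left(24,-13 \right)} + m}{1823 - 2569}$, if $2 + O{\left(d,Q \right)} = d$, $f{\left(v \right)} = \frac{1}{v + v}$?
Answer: $\frac{5184}{1865} \approx 2.7796$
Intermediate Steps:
$f{\left(v \right)} = \frac{1}{2 v}$
$O{\left(d,Q \right)} = -2 + d$
$m = - \frac{10478}{5}$ ($m = \left(- 34 \frac{1}{2 \left(-5\right)} - 1019\right) - 1080 = \left(- 34 \cdot \frac{1}{2} \left(- \frac{1}{5}\right) - 1019\right) - 1080 = \left(\left(-34\right) \left(- \frac{1}{10}\right) - 1019\right) - 1080 = \left(\frac{17}{5} - 1019\right) - 1080 = - \frac{5078}{5} - 1080 = - \frac{10478}{5} \approx -2095.6$)
$\frac{O{\left(24,-13 \right)} + m}{1823 - 2569} = \frac{\left(-2 + 24\right) - \frac{10478}{5}}{1823 - 2569} = \frac{22 - \frac{10478}{5}}{-746} = \left(- \frac{10368}{5}\right) \left(- \frac{1}{746}\right) = \frac{5184}{1865}$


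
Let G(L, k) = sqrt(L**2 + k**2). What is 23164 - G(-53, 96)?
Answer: 23164 - 5*sqrt(481) ≈ 23054.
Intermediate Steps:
23164 - G(-53, 96) = 23164 - sqrt((-53)**2 + 96**2) = 23164 - sqrt(2809 + 9216) = 23164 - sqrt(12025) = 23164 - 5*sqrt(481)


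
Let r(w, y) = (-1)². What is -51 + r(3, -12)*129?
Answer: 78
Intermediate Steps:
r(w, y) = 1
-51 + r(3, -12)*129 = -51 + 1*129 = -51 + 129 = 78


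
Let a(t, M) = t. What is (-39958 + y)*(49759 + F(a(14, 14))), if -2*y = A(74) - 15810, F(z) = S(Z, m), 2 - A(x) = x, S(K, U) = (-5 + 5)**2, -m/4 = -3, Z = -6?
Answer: -1593133903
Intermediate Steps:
m = 12 (m = -4*(-3) = 12)
S(K, U) = 0 (S(K, U) = 0**2 = 0)
A(x) = 2 - x
F(z) = 0
y = 7941 (y = -((2 - 1*74) - 15810)/2 = -((2 - 74) - 15810)/2 = -(-72 - 15810)/2 = -1/2*(-15882) = 7941)
(-39958 + y)*(49759 + F(a(14, 14))) = (-39958 + 7941)*(49759 + 0) = -32017*49759 = -1593133903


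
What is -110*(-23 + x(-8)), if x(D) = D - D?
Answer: 2530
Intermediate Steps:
x(D) = 0
-110*(-23 + x(-8)) = -110*(-23 + 0) = -110*(-23) = 2530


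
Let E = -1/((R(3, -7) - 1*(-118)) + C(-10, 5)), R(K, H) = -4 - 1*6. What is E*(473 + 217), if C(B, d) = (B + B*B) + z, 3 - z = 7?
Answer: -345/97 ≈ -3.5567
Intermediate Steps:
R(K, H) = -10 (R(K, H) = -4 - 6 = -10)
z = -4 (z = 3 - 1*7 = 3 - 7 = -4)
C(B, d) = -4 + B + B**2 (C(B, d) = (B + B*B) - 4 = (B + B**2) - 4 = -4 + B + B**2)
E = -1/194 (E = -1/((-10 - 1*(-118)) + (-4 - 10 + (-10)**2)) = -1/((-10 + 118) + (-4 - 10 + 100)) = -1/(108 + 86) = -1/194 ≈ -0.0051546)
E*(473 + 217) = -(473 + 217)/194 = -1/194*690 = -345/97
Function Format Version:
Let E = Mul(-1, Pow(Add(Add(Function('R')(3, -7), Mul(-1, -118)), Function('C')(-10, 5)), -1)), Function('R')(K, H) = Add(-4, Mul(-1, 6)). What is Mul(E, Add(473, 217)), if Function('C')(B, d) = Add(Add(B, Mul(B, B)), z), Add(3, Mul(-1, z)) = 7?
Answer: Rational(-345, 97) ≈ -3.5567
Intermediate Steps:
Function('R')(K, H) = -10 (Function('R')(K, H) = Add(-4, -6) = -10)
z = -4 (z = Add(3, Mul(-1, 7)) = Add(3, -7) = -4)
Function('C')(B, d) = Add(-4, B, Pow(B, 2)) (Function('C')(B, d) = Add(Add(B, Mul(B, B)), -4) = Add(Add(B, Pow(B, 2)), -4) = Add(-4, B, Pow(B, 2)))
E = Rational(-1, 194) (E = Mul(-1, Pow(Add(Add(-10, Mul(-1, -118)), Add(-4, -10, Pow(-10, 2))), -1)) = Mul(-1, Pow(Add(Add(-10, 118), Add(-4, -10, 100)), -1)) = Mul(-1, Pow(Add(108, 86), -1)) = Mul(-1, Pow(194, -1)) = Mul(-1, Rational(1, 194)) = Rational(-1, 194) ≈ -0.0051546)
Mul(E, Add(473, 217)) = Mul(Rational(-1, 194), Add(473, 217)) = Mul(Rational(-1, 194), 690) = Rational(-345, 97)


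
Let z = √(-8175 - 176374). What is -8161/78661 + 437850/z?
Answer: -8161/78661 - 437850*I*√184549/184549 ≈ -0.10375 - 1019.2*I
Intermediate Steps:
z = I*√184549 (z = √(-184549) = I*√184549 ≈ 429.59*I)
-8161/78661 + 437850/z = -8161/78661 + 437850/((I*√184549)) = -8161*1/78661 + 437850*(-I*√184549/184549) = -8161/78661 - 437850*I*√184549/184549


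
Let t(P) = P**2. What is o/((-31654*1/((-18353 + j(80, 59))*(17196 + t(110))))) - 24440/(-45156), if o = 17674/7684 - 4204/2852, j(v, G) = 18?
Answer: 180551684945398850/12880044668001 ≈ 14018.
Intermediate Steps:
o = 2262839/2739346 (o = 17674*(1/7684) - 4204*1/2852 = 8837/3842 - 1051/713 = 2262839/2739346 ≈ 0.82605)
o/((-31654*1/((-18353 + j(80, 59))*(17196 + t(110))))) - 24440/(-45156) = 2262839/(2739346*((-31654*1/((-18353 + 18)*(17196 + 110**2))))) - 24440/(-45156) = 2262839/(2739346*((-31654*(-1/(18335*(17196 + 12100)))))) - 24440*(-1/45156) = 2262839/(2739346*((-31654/((-18335*29296))))) + 6110/11289 = 2262839/(2739346*((-31654/(-537142160)))) + 6110/11289 = 2262839/(2739346*((-31654*(-1/537142160)))) + 6110/11289 = 2262839/(2739346*(833/14135320)) + 6110/11289 = (2262839/2739346)*(14135320/833) + 6110/11289 = 15992976686740/1140937609 + 6110/11289 = 180551684945398850/12880044668001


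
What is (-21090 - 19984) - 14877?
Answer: -55951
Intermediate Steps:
(-21090 - 19984) - 14877 = -41074 - 14877 = -55951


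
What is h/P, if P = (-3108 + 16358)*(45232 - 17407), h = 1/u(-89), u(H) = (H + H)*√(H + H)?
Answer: I*√178/11681296725000 ≈ 1.1421e-12*I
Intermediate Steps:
u(H) = 2*√2*H^(3/2) (u(H) = (2*H)*√(2*H) = (2*H)*(√2*√H) = 2*√2*H^(3/2))
h = I*√178/31684 (h = 1/(2*√2*(-89)^(3/2)) = 1/(2*√2*(-89*I*√89)) = 1/(-178*I*√178) = I*√178/31684 ≈ 0.00042109*I)
P = 368681250 (P = 13250*27825 = 368681250)
h/P = (I*√178/31684)/368681250 = (I*√178/31684)*(1/368681250) = I*√178/11681296725000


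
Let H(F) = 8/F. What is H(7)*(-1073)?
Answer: -8584/7 ≈ -1226.3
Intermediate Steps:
H(7)*(-1073) = (8/7)*(-1073) = -8584/7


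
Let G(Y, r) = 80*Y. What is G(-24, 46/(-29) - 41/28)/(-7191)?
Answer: 640/2397 ≈ 0.26700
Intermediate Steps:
G(-24, 46/(-29) - 41/28)/(-7191) = (80*(-24))/(-7191) = -1920*(-1/7191) = 640/2397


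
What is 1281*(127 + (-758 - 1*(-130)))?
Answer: -641781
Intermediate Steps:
1281*(127 + (-758 - 1*(-130))) = 1281*(127 + (-758 + 130)) = 1281*(127 - 628) = 1281*(-501) = -641781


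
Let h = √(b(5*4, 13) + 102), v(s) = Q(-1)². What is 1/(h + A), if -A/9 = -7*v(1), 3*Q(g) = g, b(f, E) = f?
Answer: -7/73 + √122/73 ≈ 0.055416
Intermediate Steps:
Q(g) = g/3
v(s) = ⅑ (v(s) = ((⅓)*(-1))² = (-⅓)² = ⅑)
h = √122 (h = √(5*4 + 102) = √(20 + 102) = √122 ≈ 11.045)
A = 7 (A = -(-63)/9 = -9*(-7/9) = 7)
1/(h + A) = 1/(√122 + 7) = 1/(7 + √122)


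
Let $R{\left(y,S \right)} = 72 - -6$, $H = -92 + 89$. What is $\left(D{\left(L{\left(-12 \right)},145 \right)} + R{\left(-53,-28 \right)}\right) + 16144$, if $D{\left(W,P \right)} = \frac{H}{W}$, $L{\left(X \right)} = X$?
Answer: $\frac{64889}{4} \approx 16222.0$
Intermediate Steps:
$H = -3$
$R{\left(y,S \right)} = 78$ ($R{\left(y,S \right)} = 72 + 6 = 78$)
$D{\left(W,P \right)} = - \frac{3}{W}$
$\left(D{\left(L{\left(-12 \right)},145 \right)} + R{\left(-53,-28 \right)}\right) + 16144 = \left(- \frac{3}{-12} + 78\right) + 16144 = \left(\left(-3\right) \left(- \frac{1}{12}\right) + 78\right) + 16144 = \left(\frac{1}{4} + 78\right) + 16144 = \frac{313}{4} + 16144 = \frac{64889}{4}$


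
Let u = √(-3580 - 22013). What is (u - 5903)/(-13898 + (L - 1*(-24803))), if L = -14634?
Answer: 5903/3729 - I*√25593/3729 ≈ 1.583 - 0.042901*I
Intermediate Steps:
u = I*√25593 (u = √(-25593) = I*√25593 ≈ 159.98*I)
(u - 5903)/(-13898 + (L - 1*(-24803))) = (I*√25593 - 5903)/(-13898 + (-14634 - 1*(-24803))) = (-5903 + I*√25593)/(-13898 + (-14634 + 24803)) = (-5903 + I*√25593)/(-13898 + 10169) = (-5903 + I*√25593)/(-3729) = (-5903 + I*√25593)*(-1/3729) = 5903/3729 - I*√25593/3729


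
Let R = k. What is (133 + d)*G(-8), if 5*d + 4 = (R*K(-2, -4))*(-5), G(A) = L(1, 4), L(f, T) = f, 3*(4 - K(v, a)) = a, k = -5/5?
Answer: 2063/15 ≈ 137.53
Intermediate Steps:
k = -1 (k = -5*⅕ = -1)
R = -1
K(v, a) = 4 - a/3
G(A) = 1
d = 68/15 (d = -⅘ + (-(4 - ⅓*(-4))*(-5))/5 = -⅘ + (-(4 + 4/3)*(-5))/5 = -⅘ + (-1*16/3*(-5))/5 = -⅘ + (-16/3*(-5))/5 = -⅘ + (⅕)*(80/3) = -⅘ + 16/3 = 68/15 ≈ 4.5333)
(133 + d)*G(-8) = (133 + 68/15)*1 = (2063/15)*1 = 2063/15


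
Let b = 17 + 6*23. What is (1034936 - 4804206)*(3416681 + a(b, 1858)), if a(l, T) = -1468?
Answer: -12872859904510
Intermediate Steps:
b = 155 (b = 17 + 138 = 155)
(1034936 - 4804206)*(3416681 + a(b, 1858)) = (1034936 - 4804206)*(3416681 - 1468) = -3769270*3415213 = -12872859904510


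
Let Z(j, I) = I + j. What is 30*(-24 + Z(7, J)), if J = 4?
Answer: -390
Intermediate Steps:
30*(-24 + Z(7, J)) = 30*(-24 + (4 + 7)) = 30*(-24 + 11) = 30*(-13) = -390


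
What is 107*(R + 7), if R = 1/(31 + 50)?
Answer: 60776/81 ≈ 750.32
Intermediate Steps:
R = 1/81 ≈ 0.012346
107*(R + 7) = 107*(1/81 + 7) = 107*(568/81) = 60776/81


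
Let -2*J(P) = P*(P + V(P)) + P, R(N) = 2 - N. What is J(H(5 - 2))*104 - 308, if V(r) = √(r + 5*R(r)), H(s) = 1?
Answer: -412 - 52*√6 ≈ -539.37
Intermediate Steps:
V(r) = √(10 - 4*r) (V(r) = √(r + 5*(2 - r)) = √(r + (10 - 5*r)) = √(10 - 4*r))
J(P) = -P/2 - P*(P + √(10 - 4*P))/2 (J(P) = -(P*(P + √(10 - 4*P)) + P)/2 = -(P + P*(P + √(10 - 4*P)))/2 = -P/2 - P*(P + √(10 - 4*P))/2)
J(H(5 - 2))*104 - 308 = -½*1*(1 + 1 + √(10 - 4*1))*104 - 308 = -½*1*(1 + 1 + √(10 - 4))*104 - 308 = -½*1*(1 + 1 + √6)*104 - 308 = -½*1*(2 + √6)*104 - 308 = (-1 - √6/2)*104 - 308 = (-104 - 52*√6) - 308 = -412 - 52*√6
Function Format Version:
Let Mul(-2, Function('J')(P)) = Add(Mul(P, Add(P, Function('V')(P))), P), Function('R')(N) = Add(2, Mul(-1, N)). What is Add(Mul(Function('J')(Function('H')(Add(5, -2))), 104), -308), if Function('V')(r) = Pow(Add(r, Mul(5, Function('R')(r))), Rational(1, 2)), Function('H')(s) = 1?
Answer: Add(-412, Mul(-52, Pow(6, Rational(1, 2)))) ≈ -539.37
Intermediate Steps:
Function('V')(r) = Pow(Add(10, Mul(-4, r)), Rational(1, 2)) (Function('V')(r) = Pow(Add(r, Mul(5, Add(2, Mul(-1, r)))), Rational(1, 2)) = Pow(Add(r, Add(10, Mul(-5, r))), Rational(1, 2)) = Pow(Add(10, Mul(-4, r)), Rational(1, 2)))
Function('J')(P) = Add(Mul(Rational(-1, 2), P), Mul(Rational(-1, 2), P, Add(P, Pow(Add(10, Mul(-4, P)), Rational(1, 2))))) (Function('J')(P) = Mul(Rational(-1, 2), Add(Mul(P, Add(P, Pow(Add(10, Mul(-4, P)), Rational(1, 2)))), P)) = Mul(Rational(-1, 2), Add(P, Mul(P, Add(P, Pow(Add(10, Mul(-4, P)), Rational(1, 2)))))) = Add(Mul(Rational(-1, 2), P), Mul(Rational(-1, 2), P, Add(P, Pow(Add(10, Mul(-4, P)), Rational(1, 2))))))
Add(Mul(Function('J')(Function('H')(Add(5, -2))), 104), -308) = Add(Mul(Mul(Rational(-1, 2), 1, Add(1, 1, Pow(Add(10, Mul(-4, 1)), Rational(1, 2)))), 104), -308) = Add(Mul(Mul(Rational(-1, 2), 1, Add(1, 1, Pow(Add(10, -4), Rational(1, 2)))), 104), -308) = Add(Mul(Mul(Rational(-1, 2), 1, Add(1, 1, Pow(6, Rational(1, 2)))), 104), -308) = Add(Mul(Mul(Rational(-1, 2), 1, Add(2, Pow(6, Rational(1, 2)))), 104), -308) = Add(Mul(Add(-1, Mul(Rational(-1, 2), Pow(6, Rational(1, 2)))), 104), -308) = Add(Add(-104, Mul(-52, Pow(6, Rational(1, 2)))), -308) = Add(-412, Mul(-52, Pow(6, Rational(1, 2))))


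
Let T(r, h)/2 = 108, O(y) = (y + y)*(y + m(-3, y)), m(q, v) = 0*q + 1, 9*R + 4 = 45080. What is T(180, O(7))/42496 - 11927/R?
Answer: -142247241/59860928 ≈ -2.3763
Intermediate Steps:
R = 45076/9 (R = -4/9 + (⅑)*45080 = -4/9 + 45080/9 = 45076/9 ≈ 5008.4)
m(q, v) = 1 (m(q, v) = 0 + 1 = 1)
O(y) = 2*y*(1 + y) (O(y) = (y + y)*(y + 1) = (2*y)*(1 + y) = 2*y*(1 + y))
T(r, h) = 216 (T(r, h) = 2*108 = 216)
T(180, O(7))/42496 - 11927/R = 216/42496 - 11927/45076/9 = 216*(1/42496) - 11927*9/45076 = 27/5312 - 107343/45076 = -142247241/59860928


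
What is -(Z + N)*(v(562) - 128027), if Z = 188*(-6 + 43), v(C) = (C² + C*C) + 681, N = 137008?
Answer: -72607091688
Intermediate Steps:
v(C) = 681 + 2*C² (v(C) = (C² + C²) + 681 = 2*C² + 681 = 681 + 2*C²)
Z = 6956 (Z = 188*37 = 6956)
-(Z + N)*(v(562) - 128027) = -(6956 + 137008)*((681 + 2*562²) - 128027) = -143964*((681 + 2*315844) - 128027) = -143964*((681 + 631688) - 128027) = -143964*(632369 - 128027) = -143964*504342 = -1*72607091688 = -72607091688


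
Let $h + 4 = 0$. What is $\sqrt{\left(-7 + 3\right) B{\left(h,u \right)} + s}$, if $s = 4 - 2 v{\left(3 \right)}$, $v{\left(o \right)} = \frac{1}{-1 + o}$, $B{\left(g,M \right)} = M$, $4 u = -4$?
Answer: $\sqrt{7} \approx 2.6458$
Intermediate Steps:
$h = -4$ ($h = -4 + 0 = -4$)
$u = -1$ ($u = \frac{1}{4} \left(-4\right) = -1$)
$s = 3$ ($s = 4 - \frac{2}{-1 + 3} = 4 - \frac{2}{2} = 4 - 1 = 3$)
$\sqrt{\left(-7 + 3\right) B{\left(h,u \right)} + s} = \sqrt{\left(-7 + 3\right) \left(-1\right) + 3} = \sqrt{\left(-4\right) \left(-1\right) + 3} = \sqrt{4 + 3} = \sqrt{7}$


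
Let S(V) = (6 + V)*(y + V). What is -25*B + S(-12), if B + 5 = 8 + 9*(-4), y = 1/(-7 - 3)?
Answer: 4488/5 ≈ 897.60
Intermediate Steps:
y = -⅒ (y = 1/(-10) = -⅒ ≈ -0.10000)
S(V) = (6 + V)*(-⅒ + V)
B = -33 (B = -5 + (8 + 9*(-4)) = -5 + (8 - 36) = -5 - 28 = -33)
-25*B + S(-12) = -25*(-33) + (-⅗ + (-12)² + (59/10)*(-12)) = 825 + (-⅗ + 144 - 354/5) = 825 + 363/5 = 4488/5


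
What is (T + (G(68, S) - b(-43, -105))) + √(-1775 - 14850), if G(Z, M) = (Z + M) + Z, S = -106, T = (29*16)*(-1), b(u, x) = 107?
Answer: -541 + 5*I*√665 ≈ -541.0 + 128.94*I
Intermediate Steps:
T = -464 (T = 464*(-1) = -464)
G(Z, M) = M + 2*Z (G(Z, M) = (M + Z) + Z = M + 2*Z)
(T + (G(68, S) - b(-43, -105))) + √(-1775 - 14850) = (-464 + ((-106 + 2*68) - 1*107)) + √(-1775 - 14850) = (-464 + ((-106 + 136) - 107)) + √(-16625) = (-464 + (30 - 107)) + 5*I*√665 = (-464 - 77) + 5*I*√665 = -541 + 5*I*√665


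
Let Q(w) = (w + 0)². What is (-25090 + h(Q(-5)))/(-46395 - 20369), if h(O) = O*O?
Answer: 24465/66764 ≈ 0.36644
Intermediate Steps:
Q(w) = w²
h(O) = O²
(-25090 + h(Q(-5)))/(-46395 - 20369) = (-25090 + ((-5)²)²)/(-46395 - 20369) = (-25090 + 25²)/(-66764) = (-25090 + 625)*(-1/66764) = -24465*(-1/66764) = 24465/66764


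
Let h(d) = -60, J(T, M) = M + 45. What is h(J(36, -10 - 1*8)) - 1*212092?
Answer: -212152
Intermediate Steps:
J(T, M) = 45 + M
h(J(36, -10 - 1*8)) - 1*212092 = -60 - 1*212092 = -60 - 212092 = -212152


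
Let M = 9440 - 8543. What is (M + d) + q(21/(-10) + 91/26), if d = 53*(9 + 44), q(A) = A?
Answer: 18537/5 ≈ 3707.4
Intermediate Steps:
d = 2809 (d = 53*53 = 2809)
M = 897
(M + d) + q(21/(-10) + 91/26) = (897 + 2809) + (21/(-10) + 91/26) = 3706 + (21*(-⅒) + 91*(1/26)) = 3706 + (-21/10 + 7/2) = 3706 + 7/5 = 18537/5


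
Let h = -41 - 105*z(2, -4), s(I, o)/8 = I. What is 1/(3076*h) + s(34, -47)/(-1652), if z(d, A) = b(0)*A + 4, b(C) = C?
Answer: -96426861/585648868 ≈ -0.16465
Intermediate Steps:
z(d, A) = 4 (z(d, A) = 0*A + 4 = 0 + 4 = 4)
s(I, o) = 8*I
h = -461 (h = -41 - 105*4 = -41 - 420 = -461)
1/(3076*h) + s(34, -47)/(-1652) = 1/(3076*(-461)) + (8*34)/(-1652) = (1/3076)*(-1/461) + 272*(-1/1652) = -1/1418036 - 68/413 = -96426861/585648868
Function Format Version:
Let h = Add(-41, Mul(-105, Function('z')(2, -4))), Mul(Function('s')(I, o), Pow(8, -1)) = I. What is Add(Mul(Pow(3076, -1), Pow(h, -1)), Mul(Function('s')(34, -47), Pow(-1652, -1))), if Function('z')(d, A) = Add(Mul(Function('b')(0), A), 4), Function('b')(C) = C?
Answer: Rational(-96426861, 585648868) ≈ -0.16465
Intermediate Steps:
Function('z')(d, A) = 4 (Function('z')(d, A) = Add(Mul(0, A), 4) = Add(0, 4) = 4)
Function('s')(I, o) = Mul(8, I)
h = -461 (h = Add(-41, Mul(-105, 4)) = Add(-41, -420) = -461)
Add(Mul(Pow(3076, -1), Pow(h, -1)), Mul(Function('s')(34, -47), Pow(-1652, -1))) = Add(Mul(Pow(3076, -1), Pow(-461, -1)), Mul(Mul(8, 34), Pow(-1652, -1))) = Add(Mul(Rational(1, 3076), Rational(-1, 461)), Mul(272, Rational(-1, 1652))) = Add(Rational(-1, 1418036), Rational(-68, 413)) = Rational(-96426861, 585648868)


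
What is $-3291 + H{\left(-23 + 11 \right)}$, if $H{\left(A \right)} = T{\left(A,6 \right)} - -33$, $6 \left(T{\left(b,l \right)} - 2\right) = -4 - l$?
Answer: $- \frac{9773}{3} \approx -3257.7$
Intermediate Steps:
$T{\left(b,l \right)} = \frac{4}{3} - \frac{l}{6}$ ($T{\left(b,l \right)} = 2 + \frac{-4 - l}{6} = 2 - \left(\frac{2}{3} + \frac{l}{6}\right) = \frac{4}{3} - \frac{l}{6}$)
$H{\left(A \right)} = \frac{100}{3}$ ($H{\left(A \right)} = \left(\frac{4}{3} - 1\right) - -33 = \left(\frac{4}{3} - 1\right) + 33 = \frac{1}{3} + 33 = \frac{100}{3}$)
$-3291 + H{\left(-23 + 11 \right)} = -3291 + \frac{100}{3} = - \frac{9773}{3}$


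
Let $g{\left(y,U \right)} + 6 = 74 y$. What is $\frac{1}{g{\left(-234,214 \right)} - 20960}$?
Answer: $- \frac{1}{38282} \approx -2.6122 \cdot 10^{-5}$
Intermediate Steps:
$g{\left(y,U \right)} = -6 + 74 y$
$\frac{1}{g{\left(-234,214 \right)} - 20960} = \frac{1}{\left(-6 + 74 \left(-234\right)\right) - 20960} = \frac{1}{\left(-6 - 17316\right) - 20960} = \frac{1}{-17322 - 20960} = \frac{1}{-38282} = - \frac{1}{38282}$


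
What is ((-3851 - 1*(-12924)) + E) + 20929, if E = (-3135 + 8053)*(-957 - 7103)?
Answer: -39609078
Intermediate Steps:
E = -39639080 (E = 4918*(-8060) = -39639080)
((-3851 - 1*(-12924)) + E) + 20929 = ((-3851 - 1*(-12924)) - 39639080) + 20929 = ((-3851 + 12924) - 39639080) + 20929 = (9073 - 39639080) + 20929 = -39630007 + 20929 = -39609078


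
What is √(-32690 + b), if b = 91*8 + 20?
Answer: I*√31942 ≈ 178.72*I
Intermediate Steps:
b = 748 (b = 728 + 20 = 748)
√(-32690 + b) = √(-32690 + 748) = √(-31942) = I*√31942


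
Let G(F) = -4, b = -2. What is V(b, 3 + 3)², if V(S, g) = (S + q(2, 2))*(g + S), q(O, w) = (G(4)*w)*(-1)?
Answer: 576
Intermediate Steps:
q(O, w) = 4*w (q(O, w) = -4*w*(-1) = 4*w)
V(S, g) = (8 + S)*(S + g) (V(S, g) = (S + 4*2)*(g + S) = (S + 8)*(S + g) = (8 + S)*(S + g))
V(b, 3 + 3)² = ((-2)² + 8*(-2) + 8*(3 + 3) - 2*(3 + 3))² = (4 - 16 + 8*6 - 2*6)² = (4 - 16 + 48 - 12)² = 24² = 576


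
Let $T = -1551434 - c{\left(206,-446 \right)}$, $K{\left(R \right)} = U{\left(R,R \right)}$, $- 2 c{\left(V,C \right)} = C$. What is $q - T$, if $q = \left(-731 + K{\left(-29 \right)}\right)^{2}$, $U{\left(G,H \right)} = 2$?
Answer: $2083098$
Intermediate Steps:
$c{\left(V,C \right)} = - \frac{C}{2}$
$K{\left(R \right)} = 2$
$q = 531441$ ($q = \left(-731 + 2\right)^{2} = \left(-729\right)^{2} = 531441$)
$T = -1551657$ ($T = -1551434 - \left(- \frac{1}{2}\right) \left(-446\right) = -1551434 - 223 = -1551657$)
$q - T = 531441 - -1551657 = 531441 + 1551657 = 2083098$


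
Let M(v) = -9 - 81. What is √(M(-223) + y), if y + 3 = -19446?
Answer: 3*I*√2171 ≈ 139.78*I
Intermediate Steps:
M(v) = -90
y = -19449 (y = -3 - 19446 = -19449)
√(M(-223) + y) = √(-90 - 19449) = √(-19539) = 3*I*√2171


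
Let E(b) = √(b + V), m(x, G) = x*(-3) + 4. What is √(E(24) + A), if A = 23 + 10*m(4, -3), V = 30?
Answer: √(-57 + 3*√6) ≈ 7.0464*I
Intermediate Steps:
m(x, G) = 4 - 3*x (m(x, G) = -3*x + 4 = 4 - 3*x)
A = -57 (A = 23 + 10*(4 - 3*4) = 23 + 10*(4 - 12) = 23 + 10*(-8) = 23 - 80 = -57)
E(b) = √(30 + b) (E(b) = √(b + 30) = √(30 + b))
√(E(24) + A) = √(√(30 + 24) - 57) = √(√54 - 57) = √(3*√6 - 57) = √(-57 + 3*√6)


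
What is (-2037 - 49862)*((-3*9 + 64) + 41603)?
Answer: -2161074360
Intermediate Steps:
(-2037 - 49862)*((-3*9 + 64) + 41603) = -51899*((-27 + 64) + 41603) = -51899*(37 + 41603) = -51899*41640 = -2161074360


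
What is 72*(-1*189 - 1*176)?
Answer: -26280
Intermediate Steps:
72*(-1*189 - 1*176) = 72*(-189 - 176) = 72*(-365) = -26280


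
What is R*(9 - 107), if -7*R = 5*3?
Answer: 210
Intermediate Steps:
R = -15/7 (R = -5*3/7 = -⅐*15 = -15/7 ≈ -2.1429)
R*(9 - 107) = -15*(9 - 107)/7 = -15/7*(-98) = 210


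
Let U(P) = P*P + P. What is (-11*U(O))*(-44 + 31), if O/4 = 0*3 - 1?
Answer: 1716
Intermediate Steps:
O = -4 (O = 4*(0*3 - 1) = 4*(0 - 1) = 4*(-1) = -4)
U(P) = P + P² (U(P) = P² + P = P + P²)
(-11*U(O))*(-44 + 31) = (-(-44)*(1 - 4))*(-44 + 31) = -(-44)*(-3)*(-13) = -11*12*(-13) = -132*(-13) = 1716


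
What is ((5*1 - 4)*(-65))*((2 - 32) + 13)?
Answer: 1105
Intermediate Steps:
((5*1 - 4)*(-65))*((2 - 32) + 13) = ((5 - 4)*(-65))*(-30 + 13) = (1*(-65))*(-17) = -65*(-17) = 1105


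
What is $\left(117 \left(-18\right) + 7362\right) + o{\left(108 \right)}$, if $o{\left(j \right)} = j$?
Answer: $5364$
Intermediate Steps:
$\left(117 \left(-18\right) + 7362\right) + o{\left(108 \right)} = \left(117 \left(-18\right) + 7362\right) + 108 = \left(-2106 + 7362\right) + 108 = 5256 + 108 = 5364$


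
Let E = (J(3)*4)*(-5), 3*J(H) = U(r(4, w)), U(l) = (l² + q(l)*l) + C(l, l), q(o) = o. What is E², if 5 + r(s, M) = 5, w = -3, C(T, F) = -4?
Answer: 6400/9 ≈ 711.11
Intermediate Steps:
r(s, M) = 0 (r(s, M) = -5 + 5 = 0)
U(l) = -4 + 2*l² (U(l) = (l² + l*l) - 4 = (l² + l²) - 4 = 2*l² - 4 = -4 + 2*l²)
J(H) = -4/3 (J(H) = (-4 + 2*0²)/3 = (-4 + 2*0)/3 = (-4 + 0)/3 = (⅓)*(-4) = -4/3)
E = 80/3 (E = -4/3*4*(-5) = -16/3*(-5) = 80/3 ≈ 26.667)
E² = (80/3)² = 6400/9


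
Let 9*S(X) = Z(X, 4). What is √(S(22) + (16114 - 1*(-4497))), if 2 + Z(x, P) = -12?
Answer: √185485/3 ≈ 143.56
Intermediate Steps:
Z(x, P) = -14 (Z(x, P) = -2 - 12 = -14)
S(X) = -14/9 (S(X) = (⅑)*(-14) = -14/9)
√(S(22) + (16114 - 1*(-4497))) = √(-14/9 + (16114 - 1*(-4497))) = √(-14/9 + (16114 + 4497)) = √(-14/9 + 20611) = √(185485/9) = √185485/3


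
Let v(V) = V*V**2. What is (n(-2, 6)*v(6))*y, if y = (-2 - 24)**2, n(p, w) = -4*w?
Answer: -3504384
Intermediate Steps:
v(V) = V**3
y = 676 (y = (-26)**2 = 676)
(n(-2, 6)*v(6))*y = (-4*6*6**3)*676 = -24*216*676 = -5184*676 = -3504384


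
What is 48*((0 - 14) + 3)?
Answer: -528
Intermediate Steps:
48*((0 - 14) + 3) = 48*(-14 + 3) = 48*(-11) = -528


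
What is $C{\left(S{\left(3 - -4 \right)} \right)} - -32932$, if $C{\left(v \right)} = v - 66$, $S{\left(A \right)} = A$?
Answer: $32873$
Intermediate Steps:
$C{\left(v \right)} = -66 + v$
$C{\left(S{\left(3 - -4 \right)} \right)} - -32932 = \left(-66 + \left(3 - -4\right)\right) - -32932 = \left(-66 + \left(3 + 4\right)\right) + 32932 = \left(-66 + 7\right) + 32932 = -59 + 32932 = 32873$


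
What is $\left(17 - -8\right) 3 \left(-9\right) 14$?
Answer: $-9450$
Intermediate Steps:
$\left(17 - -8\right) 3 \left(-9\right) 14 = \left(17 + 8\right) \left(-27\right) 14 = 25 \left(-27\right) 14 = \left(-675\right) 14 = -9450$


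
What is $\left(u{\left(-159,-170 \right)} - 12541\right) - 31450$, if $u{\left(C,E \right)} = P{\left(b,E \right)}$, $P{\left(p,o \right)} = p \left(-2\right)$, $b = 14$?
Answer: $-44019$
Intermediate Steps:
$P{\left(p,o \right)} = - 2 p$
$u{\left(C,E \right)} = -28$ ($u{\left(C,E \right)} = \left(-2\right) 14 = -28$)
$\left(u{\left(-159,-170 \right)} - 12541\right) - 31450 = \left(-28 - 12541\right) - 31450 = -12569 - 31450 = -44019$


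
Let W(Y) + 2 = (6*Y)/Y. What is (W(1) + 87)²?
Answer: 8281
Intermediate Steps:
W(Y) = 4 (W(Y) = -2 + (6*Y)/Y = -2 + 6 = 4)
(W(1) + 87)² = (4 + 87)² = 91² = 8281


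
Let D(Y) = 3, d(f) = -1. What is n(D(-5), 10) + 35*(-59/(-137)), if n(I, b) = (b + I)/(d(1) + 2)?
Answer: 3846/137 ≈ 28.073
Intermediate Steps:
n(I, b) = I + b (n(I, b) = (b + I)/(-1 + 2) = (I + b)/1 = (I + b)*1 = I + b)
n(D(-5), 10) + 35*(-59/(-137)) = (3 + 10) + 35*(-59/(-137)) = 13 + 35*(-59*(-1/137)) = 13 + 35*(59/137) = 13 + 2065/137 = 3846/137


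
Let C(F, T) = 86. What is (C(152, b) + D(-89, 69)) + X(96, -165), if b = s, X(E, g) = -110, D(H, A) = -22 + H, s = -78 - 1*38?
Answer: -135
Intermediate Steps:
s = -116 (s = -78 - 38 = -116)
b = -116
(C(152, b) + D(-89, 69)) + X(96, -165) = (86 + (-22 - 89)) - 110 = (86 - 111) - 110 = -25 - 110 = -135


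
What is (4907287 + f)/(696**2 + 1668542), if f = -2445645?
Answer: 1230821/1076479 ≈ 1.1434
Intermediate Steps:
(4907287 + f)/(696**2 + 1668542) = (4907287 - 2445645)/(696**2 + 1668542) = 2461642/(484416 + 1668542) = 2461642/2152958 = 2461642*(1/2152958) = 1230821/1076479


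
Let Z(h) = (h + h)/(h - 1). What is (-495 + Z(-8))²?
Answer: 19704721/81 ≈ 2.4327e+5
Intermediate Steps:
Z(h) = 2*h/(-1 + h) (Z(h) = (2*h)/(-1 + h) = 2*h/(-1 + h))
(-495 + Z(-8))² = (-495 + 2*(-8)/(-1 - 8))² = (-495 + 2*(-8)/(-9))² = (-495 + 2*(-8)*(-⅑))² = (-495 + 16/9)² = (-4439/9)² = 19704721/81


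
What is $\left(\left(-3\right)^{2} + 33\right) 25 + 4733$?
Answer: $5783$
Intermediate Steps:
$\left(\left(-3\right)^{2} + 33\right) 25 + 4733 = \left(9 + 33\right) 25 + 4733 = 42 \cdot 25 + 4733 = 1050 + 4733 = 5783$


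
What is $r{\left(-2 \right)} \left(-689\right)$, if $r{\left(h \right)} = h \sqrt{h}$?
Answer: $1378 i \sqrt{2} \approx 1948.8 i$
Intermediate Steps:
$r{\left(h \right)} = h^{\frac{3}{2}}$
$r{\left(-2 \right)} \left(-689\right) = \left(-2\right)^{\frac{3}{2}} \left(-689\right) = - 2 i \sqrt{2} \left(-689\right) = 1378 i \sqrt{2}$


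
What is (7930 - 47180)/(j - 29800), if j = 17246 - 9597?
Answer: 39250/22151 ≈ 1.7719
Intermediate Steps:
j = 7649
(7930 - 47180)/(j - 29800) = (7930 - 47180)/(7649 - 29800) = -39250/(-22151) = -39250*(-1/22151) = 39250/22151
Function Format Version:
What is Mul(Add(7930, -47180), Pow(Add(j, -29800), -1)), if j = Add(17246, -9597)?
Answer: Rational(39250, 22151) ≈ 1.7719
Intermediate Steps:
j = 7649
Mul(Add(7930, -47180), Pow(Add(j, -29800), -1)) = Mul(Add(7930, -47180), Pow(Add(7649, -29800), -1)) = Mul(-39250, Pow(-22151, -1)) = Mul(-39250, Rational(-1, 22151)) = Rational(39250, 22151)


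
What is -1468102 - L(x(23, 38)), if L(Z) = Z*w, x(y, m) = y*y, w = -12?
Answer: -1461754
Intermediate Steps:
x(y, m) = y**2
L(Z) = -12*Z (L(Z) = Z*(-12) = -12*Z)
-1468102 - L(x(23, 38)) = -1468102 - (-12)*23**2 = -1468102 - (-12)*529 = -1468102 - 1*(-6348) = -1468102 + 6348 = -1461754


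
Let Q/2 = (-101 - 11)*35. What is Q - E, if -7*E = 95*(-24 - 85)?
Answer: -65235/7 ≈ -9319.3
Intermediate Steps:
Q = -7840 (Q = 2*((-101 - 11)*35) = 2*(-112*35) = 2*(-3920) = -7840)
E = 10355/7 (E = -95*(-24 - 85)/7 = -95*(-109)/7 = -1/7*(-10355) = 10355/7 ≈ 1479.3)
Q - E = -7840 - 1*10355/7 = -7840 - 10355/7 = -65235/7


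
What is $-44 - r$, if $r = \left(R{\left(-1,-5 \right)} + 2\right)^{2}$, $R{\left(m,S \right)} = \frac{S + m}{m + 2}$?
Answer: $-60$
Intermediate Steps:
$R{\left(m,S \right)} = \frac{S + m}{2 + m}$
$r = 16$ ($r = \left(\frac{-5 - 1}{2 - 1} + 2\right)^{2} = \left(1^{-1} \left(-6\right) + 2\right)^{2} = \left(1 \left(-6\right) + 2\right)^{2} = \left(-6 + 2\right)^{2} = \left(-4\right)^{2} = 16$)
$-44 - r = -44 - 16 = -60$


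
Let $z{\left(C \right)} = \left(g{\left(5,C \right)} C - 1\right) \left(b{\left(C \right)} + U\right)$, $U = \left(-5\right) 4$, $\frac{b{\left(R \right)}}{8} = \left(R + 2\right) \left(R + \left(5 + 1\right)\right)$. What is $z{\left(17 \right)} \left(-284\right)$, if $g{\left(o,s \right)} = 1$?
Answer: $-15794944$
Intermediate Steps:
$b{\left(R \right)} = 8 \left(2 + R\right) \left(6 + R\right)$ ($b{\left(R \right)} = 8 \left(R + 2\right) \left(R + \left(5 + 1\right)\right) = 8 \left(2 + R\right) \left(R + 6\right) = 8 \left(2 + R\right) \left(6 + R\right)$)
$U = -20$
$z{\left(C \right)} = \left(-1 + C\right) \left(76 + 8 C^{2} + 64 C\right)$ ($z{\left(C \right)} = \left(1 C - 1\right) \left(\left(96 + 8 C^{2} + 64 C\right) - 20\right) = \left(C - 1\right) \left(76 + 8 C^{2} + 64 C\right) = \left(-1 + C\right) \left(76 + 8 C^{2} + 64 C\right)$)
$z{\left(17 \right)} \left(-284\right) = \left(-76 + 8 \cdot 17^{3} + 12 \cdot 17 + 56 \cdot 17^{2}\right) \left(-284\right) = \left(-76 + 8 \cdot 4913 + 204 + 56 \cdot 289\right) \left(-284\right) = \left(-76 + 39304 + 204 + 16184\right) \left(-284\right) = 55616 \left(-284\right) = -15794944$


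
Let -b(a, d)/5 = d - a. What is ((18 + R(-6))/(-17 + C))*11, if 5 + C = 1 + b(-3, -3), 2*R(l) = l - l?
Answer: -66/7 ≈ -9.4286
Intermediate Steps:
b(a, d) = -5*d + 5*a (b(a, d) = -5*(d - a) = -5*d + 5*a)
R(l) = 0 (R(l) = (l - l)/2 = (1/2)*0 = 0)
C = -4 (C = -5 + (1 + (-5*(-3) + 5*(-3))) = -5 + (1 + (15 - 15)) = -5 + (1 + 0) = -5 + 1 = -4)
((18 + R(-6))/(-17 + C))*11 = ((18 + 0)/(-17 - 4))*11 = (18/(-21))*11 = (18*(-1/21))*11 = -6/7*11 = -66/7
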